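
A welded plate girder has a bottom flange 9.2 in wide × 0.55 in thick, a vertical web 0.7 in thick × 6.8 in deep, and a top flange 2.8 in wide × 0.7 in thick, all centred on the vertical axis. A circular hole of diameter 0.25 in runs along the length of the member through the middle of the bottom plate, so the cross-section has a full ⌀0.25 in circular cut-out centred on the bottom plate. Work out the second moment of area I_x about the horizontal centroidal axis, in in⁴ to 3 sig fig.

Split into non-overlapping primitives; take the origin at the lower-left of the bounding box.
Bottom plate: 9.2 × 0.55, A = 5.06 in², y = 0.275 in, Ī = 0.12755 in⁴.
Web plate: 0.7 × 6.8, A = 4.76 in², y = 3.95 in, Ī = 18.342 in⁴.
Top plate: 2.8 × 0.7, A = 1.96 in², y = 7.7 in, Ī = 0.080033 in⁴.
Hole (subtracted): ⌀0.25, A = 0.049087 in², y = 0.275 in, Ī = 0.00019175 in⁴.
Centroid: ȳ = ΣA·y / ΣA = 3.0068 in.
Transfer each piece to the horizontal centroidal axis using Ī + A·d² with d = y − 3.0068:
  bottom plate: d = -2.7318 in → contributes +37.888 in⁴
  web plate: d = 0.94324 in → contributes +22.577 in⁴
  top plate: d = 4.6932 in → contributes +43.252 in⁴
  hole: d = -2.7318 in → contributes −0.36651 in⁴
Total I = 103.35 in⁴.

I_x ≈ 103 in⁴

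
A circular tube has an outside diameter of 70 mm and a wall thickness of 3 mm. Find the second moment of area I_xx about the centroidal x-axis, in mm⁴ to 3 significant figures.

I_xx ≈ 3.55 × 10⁵ mm⁴

Split into non-overlapping primitives; take the origin at the lower-left of the bounding box.
Outer circle: ⌀70, A = 3848.5 mm², y = 35 mm, Ī = 1 178 588 mm⁴.
Bore (subtracted): ⌀64, A = 3 217 mm², y = 35 mm, Ī = 823 550 mm⁴.
By symmetry the centroid is at mid-height, ȳ = 35 mm.
All pieces are centred on the centroidal x-axis, so I = ΣĪ (holes subtracted) = 355 038 mm⁴.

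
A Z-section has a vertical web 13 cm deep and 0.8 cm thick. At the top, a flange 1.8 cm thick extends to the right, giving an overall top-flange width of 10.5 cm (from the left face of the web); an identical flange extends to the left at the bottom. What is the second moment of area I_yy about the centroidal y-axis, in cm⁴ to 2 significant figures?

I_yy ≈ 1200 cm⁴

Break the section into simple shapes (no overlaps), measuring from the bottom-left corner of the bounding box.
Web: 0.8 × 13, A = 10.4 cm², x = 10.1 cm, Ī = 0.5547 cm⁴.
Top flange (beyond web): 9.7 × 1.8, A = 17.46 cm², x = 15.35 cm, Ī = 136.9 cm⁴.
Bottom flange (beyond web): 9.7 × 1.8, A = 17.46 cm², x = 4.85 cm, Ī = 136.9 cm⁴.
Centroid: x̄ = ΣA·x / ΣA = 10.1 cm.
Transfer each piece to the centroidal y-axis using Ī + A·d² with d = x − 10.1:
  web: d = 0 cm → contributes +0.5547 cm⁴
  top flange (beyond web): d = 5.25 cm → contributes +618.1 cm⁴
  bottom flange (beyond web): d = -5.25 cm → contributes +618.1 cm⁴
Total I = 1 237 cm⁴.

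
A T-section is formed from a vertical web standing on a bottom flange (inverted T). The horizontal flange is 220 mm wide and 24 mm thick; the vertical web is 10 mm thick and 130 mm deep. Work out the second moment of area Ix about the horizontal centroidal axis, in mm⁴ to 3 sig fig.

Ix ≈ 8.27 × 10⁶ mm⁴

Decompose the section into non-overlapping parts with the origin at the bottom-left of its bounding rectangle.
Flange: 220 × 24, A = 5 280 mm², y = 12 mm, Ī = 253 440 mm⁴.
Web: 10 × 130, A = 1 300 mm², y = 89 mm, Ī = 1 830 833 mm⁴.
Centroid: ȳ = ΣA·y / ΣA = 27.213 mm.
Transfer each piece to the horizontal centroidal axis using Ī + A·d² with d = y − 27.213:
  flange: d = -15.213 mm → contributes +1 475 381 mm⁴
  web: d = 61.787 mm → contributes +6 793 794 mm⁴
Total I = 8 269 175 mm⁴.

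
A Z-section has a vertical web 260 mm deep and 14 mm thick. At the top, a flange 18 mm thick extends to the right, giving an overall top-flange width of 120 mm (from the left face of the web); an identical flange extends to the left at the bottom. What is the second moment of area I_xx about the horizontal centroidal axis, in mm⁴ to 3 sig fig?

Treat the section as a set of non-overlapping primitives; coordinates are from the bounding-box lower-left.
Web: 14 × 260, A = 3 640 mm², y = 130 mm, Ī = 20 505 333 mm⁴.
Top flange (beyond web): 106 × 18, A = 1 908 mm², y = 251 mm, Ī = 51 516 mm⁴.
Bottom flange (beyond web): 106 × 18, A = 1 908 mm², y = 9 mm, Ī = 51 516 mm⁴.
Centroid: ȳ = ΣA·y / ΣA = 130 mm.
Transfer each piece to the horizontal centroidal axis using Ī + A·d² with d = y − 130:
  web: d = 0 mm → contributes +20 505 333 mm⁴
  top flange (beyond web): d = 121 mm → contributes +27 986 544 mm⁴
  bottom flange (beyond web): d = -121 mm → contributes +27 986 544 mm⁴
Total I = 76 478 421 mm⁴.

I_xx ≈ 7.65 × 10⁷ mm⁴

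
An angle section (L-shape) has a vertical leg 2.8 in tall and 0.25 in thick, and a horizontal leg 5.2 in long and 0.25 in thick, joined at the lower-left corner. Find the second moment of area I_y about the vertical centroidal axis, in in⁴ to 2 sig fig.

Split into non-overlapping primitives; take the origin at the lower-left of the bounding box.
Vertical leg: 0.25 × 2.8, A = 0.7 in², x = 0.125 in, Ī = 0.003646 in⁴.
Horizontal leg (remainder): 4.95 × 0.25, A = 1.238 in², x = 2.725 in, Ī = 2.527 in⁴.
Centroid: x̄ = ΣA·x / ΣA = 1.786 in.
Transfer each piece to the vertical centroidal axis using Ī + A·d² with d = x − 1.786:
  vertical leg: d = -1.661 in → contributes +1.934 in⁴
  horizontal leg (remainder): d = 0.9394 in → contributes +3.619 in⁴
Total I = 5.553 in⁴.

I_y ≈ 5.6 in⁴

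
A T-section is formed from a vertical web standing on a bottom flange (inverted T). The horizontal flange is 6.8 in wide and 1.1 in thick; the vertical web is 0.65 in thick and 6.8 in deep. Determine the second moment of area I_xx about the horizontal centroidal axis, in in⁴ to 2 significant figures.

Break the section into simple shapes (no overlaps), measuring from the bottom-left corner of the bounding box.
Flange: 6.8 × 1.1, A = 7.48 in², y = 0.55 in, Ī = 0.7542 in⁴.
Web: 0.65 × 6.8, A = 4.42 in², y = 4.5 in, Ī = 17.03 in⁴.
Centroid: ȳ = ΣA·y / ΣA = 2.017 in.
Transfer each piece to the horizontal centroidal axis using Ī + A·d² with d = y − 2.017:
  flange: d = -1.467 in → contributes +16.85 in⁴
  web: d = 2.483 in → contributes +44.28 in⁴
Total I = 61.13 in⁴.

I_xx ≈ 61 in⁴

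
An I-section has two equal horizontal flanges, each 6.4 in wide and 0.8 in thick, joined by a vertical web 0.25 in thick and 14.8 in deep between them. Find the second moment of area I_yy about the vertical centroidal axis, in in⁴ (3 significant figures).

I_yy ≈ 35.0 in⁴

Split into non-overlapping primitives; take the origin at the lower-left of the bounding box.
Bottom flange: 6.4 × 0.8, A = 5.12 in², x = 3.2 in, Ī = 17.476 in⁴.
Web: 0.25 × 14.8, A = 3.7 in², x = 3.2 in, Ī = 0.019271 in⁴.
Top flange: 6.4 × 0.8, A = 5.12 in², x = 3.2 in, Ī = 17.476 in⁴.
By symmetry the centroid is at mid-width, x̄ = 3.2 in.
All pieces are centred on the vertical centroidal axis, so I = ΣĪ = 34.972 in⁴.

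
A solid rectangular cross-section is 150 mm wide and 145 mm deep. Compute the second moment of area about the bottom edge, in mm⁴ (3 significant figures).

The section: 150 × 145, A = 21 750 mm², y = 72.5 mm, Ī = 38 107 813 mm⁴.
Transfer it to a horizontal axis along the bottom face using Ī + A·d² with d = y − 0:
  the section: d = 72.5 mm → contributes +152 431 250 mm⁴
Total I = 152 431 250 mm⁴.

I_base ≈ 1.52 × 10⁸ mm⁴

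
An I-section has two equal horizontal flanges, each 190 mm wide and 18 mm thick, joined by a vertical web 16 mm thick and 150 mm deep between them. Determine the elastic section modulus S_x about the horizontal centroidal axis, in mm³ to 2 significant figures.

Break the section into simple shapes (no overlaps), measuring from the bottom-left corner of the bounding box.
Bottom flange: 190 × 18, A = 3 420 mm², y = 9 mm, Ī = 92 340 mm⁴.
Web: 16 × 150, A = 2 400 mm², y = 93 mm, Ī = 4 500 000 mm⁴.
Top flange: 190 × 18, A = 3 420 mm², y = 177 mm, Ī = 92 340 mm⁴.
By symmetry the centroid is at mid-height, ȳ = 93 mm.
Transfer each piece to the horizontal centroidal axis using Ī + A·d² with d = y − 93:
  bottom flange: d = -84 mm → contributes +24 223 860 mm⁴
  web: d = 0 mm → contributes +4 500 000 mm⁴
  top flange: d = 84 mm → contributes +24 223 860 mm⁴
Total I = 52 947 720 mm⁴.
Extreme fibre distance c = 93 mm; S = I/c = 569 330 mm³.

S_x ≈ 5.7 × 10⁵ mm³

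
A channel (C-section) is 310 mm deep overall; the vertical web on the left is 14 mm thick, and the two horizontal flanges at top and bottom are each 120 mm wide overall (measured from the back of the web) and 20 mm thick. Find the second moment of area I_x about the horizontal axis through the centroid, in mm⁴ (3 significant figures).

I_x ≈ 1.24 × 10⁸ mm⁴

Decompose the section into non-overlapping parts with the origin at the bottom-left of its bounding rectangle.
Web: 14 × 310, A = 4 340 mm², y = 155 mm, Ī = 34 756 167 mm⁴.
Top flange (beyond web): 106 × 20, A = 2 120 mm², y = 300 mm, Ī = 70 667 mm⁴.
Bottom flange (beyond web): 106 × 20, A = 2 120 mm², y = 10 mm, Ī = 70 667 mm⁴.
By symmetry the centroid is at mid-height, ȳ = 155 mm.
Transfer each piece to the horizontal axis through the centroid using Ī + A·d² with d = y − 155:
  web: d = 0 mm → contributes +34 756 167 mm⁴
  top flange (beyond web): d = 145 mm → contributes +44 643 667 mm⁴
  bottom flange (beyond web): d = -145 mm → contributes +44 643 667 mm⁴
Total I = 124 043 500 mm⁴.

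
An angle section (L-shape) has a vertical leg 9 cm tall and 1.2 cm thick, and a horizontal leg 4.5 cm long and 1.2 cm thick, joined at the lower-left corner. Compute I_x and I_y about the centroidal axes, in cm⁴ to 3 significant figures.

Treat the section as a set of non-overlapping primitives; coordinates are from the bounding-box lower-left.
Vertical leg: 1.2 × 9, A = 10.8 cm², y = 4.5 cm, Ī = 72.9 cm⁴.
Horizontal leg (remainder): 3.3 × 1.2, A = 3.96 cm², y = 0.6 cm, Ī = 0.4752 cm⁴.
Centroid: ȳ = ΣA·y / ΣA = 3.4537 cm.
Transfer each piece to the centroidal x-axis using Ī + A·d² with d = y − 3.4537:
  vertical leg: d = 1.0463 cm → contributes +84.724 cm⁴
  horizontal leg (remainder): d = -2.8537 cm → contributes +32.723 cm⁴
Total I = 117.45 cm⁴.
For the y-axis: x̄ = 1.2037 cm.
Repeating about the centroidal y-axis gives I_y = 19.559 cm⁴.

I_x ≈ 117 cm⁴, I_y ≈ 19.6 cm⁴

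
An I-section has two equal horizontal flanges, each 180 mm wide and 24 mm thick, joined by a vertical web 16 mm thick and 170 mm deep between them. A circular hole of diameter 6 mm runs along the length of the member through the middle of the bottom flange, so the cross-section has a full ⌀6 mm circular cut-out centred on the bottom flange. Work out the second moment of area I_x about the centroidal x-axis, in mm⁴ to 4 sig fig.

I_x ≈ 8.799 × 10⁷ mm⁴

Split into non-overlapping primitives; take the origin at the lower-left of the bounding box.
Bottom flange: 180 × 24, A = 4 320 mm², y = 12 mm, Ī = 207 360 mm⁴.
Web: 16 × 170, A = 2 720 mm², y = 109 mm, Ī = 6 550 667 mm⁴.
Top flange: 180 × 24, A = 4 320 mm², y = 206 mm, Ī = 207 360 mm⁴.
Hole (subtracted): ⌀6, A = 28.2743 mm², y = 12 mm, Ī = 63.6173 mm⁴.
Centroid: ȳ = ΣA·y / ΣA = 109.242 mm.
Transfer each piece to the centroidal x-axis using Ī + A·d² with d = y − 109.242:
  bottom flange: d = -97.242 mm → contributes +41 057 333 mm⁴
  web: d = -0.242029 mm → contributes +6 550 826 mm⁴
  top flange: d = 96.758 mm → contributes +40 651 653 mm⁴
  hole: d = -97.242 mm → contributes −267 426 mm⁴
Total I = 87 992 386 mm⁴.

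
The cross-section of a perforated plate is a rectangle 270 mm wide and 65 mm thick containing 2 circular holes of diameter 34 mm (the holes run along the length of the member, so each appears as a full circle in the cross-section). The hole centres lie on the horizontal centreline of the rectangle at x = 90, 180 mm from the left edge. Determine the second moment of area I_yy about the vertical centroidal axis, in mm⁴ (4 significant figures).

I_yy ≈ 1.028 × 10⁸ mm⁴

Treat the section as a set of non-overlapping primitives; coordinates are from the bounding-box lower-left.
Plate: 270 × 65, A = 17 550 mm², x = 135 mm, Ī = 106 616 250 mm⁴.
Hole 1 (subtracted): ⌀34, A = 907.92 mm², x = 90 mm, Ī = 65597.2 mm⁴.
Hole 2 (subtracted): ⌀34, A = 907.92 mm², x = 180 mm, Ī = 65597.2 mm⁴.
By symmetry the centroid is at mid-width, x̄ = 135 mm.
Transfer each piece to the vertical centroidal axis using Ī + A·d² with d = x − 135:
  plate: d = 0 mm → contributes +106 616 250 mm⁴
  hole 1: d = -45 mm → contributes −1 904 136 mm⁴
  hole 2: d = 45 mm → contributes −1 904 136 mm⁴
Total I = 102 807 978 mm⁴.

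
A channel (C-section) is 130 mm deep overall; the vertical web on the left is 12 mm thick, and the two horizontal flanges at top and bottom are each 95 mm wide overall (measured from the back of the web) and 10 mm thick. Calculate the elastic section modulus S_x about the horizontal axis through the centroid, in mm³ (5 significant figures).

Decompose the section into non-overlapping parts with the origin at the bottom-left of its bounding rectangle.
Web: 12 × 130, A = 1 560 mm², y = 65 mm, Ī = 2 197 000 mm⁴.
Top flange (beyond web): 83 × 10, A = 830 mm², y = 125 mm, Ī = 6916.667 mm⁴.
Bottom flange (beyond web): 83 × 10, A = 830 mm², y = 5 mm, Ī = 6916.667 mm⁴.
By symmetry the centroid is at mid-height, ȳ = 65 mm.
Transfer each piece to the horizontal axis through the centroid using Ī + A·d² with d = y − 65:
  web: d = 0 mm → contributes +2 197 000 mm⁴
  top flange (beyond web): d = 60 mm → contributes +2 994 917 mm⁴
  bottom flange (beyond web): d = -60 mm → contributes +2 994 917 mm⁴
Total I = 8 186 833 mm⁴.
Extreme fibre distance c = 65 mm; S = I/c = 125951.3 mm³.

S_x ≈ 1.2595 × 10⁵ mm³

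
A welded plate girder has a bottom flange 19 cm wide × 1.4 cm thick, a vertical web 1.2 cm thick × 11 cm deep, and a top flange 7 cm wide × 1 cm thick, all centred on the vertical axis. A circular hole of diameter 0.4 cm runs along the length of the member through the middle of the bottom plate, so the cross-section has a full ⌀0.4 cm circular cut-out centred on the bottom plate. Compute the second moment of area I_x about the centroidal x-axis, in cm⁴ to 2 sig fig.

Treat the section as a set of non-overlapping primitives; coordinates are from the bounding-box lower-left.
Bottom plate: 19 × 1.4, A = 26.6 cm², y = 0.7 cm, Ī = 4.345 cm⁴.
Web plate: 1.2 × 11, A = 13.2 cm², y = 6.9 cm, Ī = 133.1 cm⁴.
Top plate: 7 × 1, A = 7 cm², y = 12.9 cm, Ī = 0.5833 cm⁴.
Hole (subtracted): ⌀0.4, A = 0.1257 cm², y = 0.7 cm, Ī = 0.001257 cm⁴.
Centroid: ȳ = ΣA·y / ΣA = 4.283 cm.
Transfer each piece to the centroidal x-axis using Ī + A·d² with d = y − 4.283:
  bottom plate: d = -3.583 cm → contributes +345.9 cm⁴
  web plate: d = 2.617 cm → contributes +223.5 cm⁴
  top plate: d = 8.617 cm → contributes +520.3 cm⁴
  hole: d = -3.583 cm → contributes −1.615 cm⁴
Total I = 1 088 cm⁴.

I_x ≈ 1100 cm⁴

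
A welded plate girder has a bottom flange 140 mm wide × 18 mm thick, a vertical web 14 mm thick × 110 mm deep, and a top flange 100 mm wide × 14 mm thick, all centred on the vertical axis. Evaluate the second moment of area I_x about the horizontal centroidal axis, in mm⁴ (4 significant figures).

Decompose the section into non-overlapping parts with the origin at the bottom-left of its bounding rectangle.
Bottom plate: 140 × 18, A = 2 520 mm², y = 9 mm, Ī = 68 040 mm⁴.
Web plate: 14 × 110, A = 1 540 mm², y = 73 mm, Ī = 1 552 833 mm⁴.
Top plate: 100 × 14, A = 1 400 mm², y = 135 mm, Ī = 22866.7 mm⁴.
Centroid: ȳ = ΣA·y / ΣA = 59.359 mm.
Transfer each piece to the horizontal centroidal axis using Ī + A·d² with d = y − 59.359:
  bottom plate: d = -50.359 mm → contributes +6 458 826 mm⁴
  web plate: d = 13.641 mm → contributes +1 839 393 mm⁴
  top plate: d = 75.641 mm → contributes +8 033 057 mm⁴
Total I = 16 331 276 mm⁴.

I_x ≈ 1.633 × 10⁷ mm⁴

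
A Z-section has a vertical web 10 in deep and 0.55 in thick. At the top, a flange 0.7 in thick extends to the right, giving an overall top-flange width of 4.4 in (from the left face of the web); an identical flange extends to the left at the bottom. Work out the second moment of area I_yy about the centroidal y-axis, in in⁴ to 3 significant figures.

I_yy ≈ 32.9 in⁴

Break the section into simple shapes (no overlaps), measuring from the bottom-left corner of the bounding box.
Web: 0.55 × 10, A = 5.5 in², x = 4.125 in, Ī = 0.13865 in⁴.
Top flange (beyond web): 3.85 × 0.7, A = 2.695 in², x = 6.325 in, Ī = 3.3289 in⁴.
Bottom flange (beyond web): 3.85 × 0.7, A = 2.695 in², x = 1.925 in, Ī = 3.3289 in⁴.
Centroid: x̄ = ΣA·x / ΣA = 4.125 in.
Transfer each piece to the centroidal y-axis using Ī + A·d² with d = x − 4.125:
  web: d = 0 in → contributes +0.13865 in⁴
  top flange (beyond web): d = 2.2 in → contributes +16.373 in⁴
  bottom flange (beyond web): d = -2.2 in → contributes +16.373 in⁴
Total I = 32.884 in⁴.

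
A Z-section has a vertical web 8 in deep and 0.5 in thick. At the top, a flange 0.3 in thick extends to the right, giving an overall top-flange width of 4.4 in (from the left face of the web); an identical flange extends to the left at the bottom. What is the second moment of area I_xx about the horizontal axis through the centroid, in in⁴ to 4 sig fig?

I_xx ≈ 56.04 in⁴

Treat the section as a set of non-overlapping primitives; coordinates are from the bounding-box lower-left.
Web: 0.5 × 8, A = 4 in², y = 4 in, Ī = 21.3333 in⁴.
Top flange (beyond web): 3.9 × 0.3, A = 1.17 in², y = 7.85 in, Ī = 0.008775 in⁴.
Bottom flange (beyond web): 3.9 × 0.3, A = 1.17 in², y = 0.15 in, Ī = 0.008775 in⁴.
Centroid: ȳ = ΣA·y / ΣA = 4 in.
Transfer each piece to the horizontal axis through the centroid using Ī + A·d² with d = y − 4:
  web: d = 0 in → contributes +21.3333 in⁴
  top flange (beyond web): d = 3.85 in → contributes +17.3511 in⁴
  bottom flange (beyond web): d = -3.85 in → contributes +17.3511 in⁴
Total I = 56.0355 in⁴.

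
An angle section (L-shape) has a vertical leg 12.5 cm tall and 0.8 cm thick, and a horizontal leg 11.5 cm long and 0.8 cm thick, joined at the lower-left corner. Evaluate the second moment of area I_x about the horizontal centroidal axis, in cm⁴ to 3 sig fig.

I_x ≈ 289 cm⁴

Treat the section as a set of non-overlapping primitives; coordinates are from the bounding-box lower-left.
Vertical leg: 0.8 × 12.5, A = 10 cm², y = 6.25 cm, Ī = 130.21 cm⁴.
Horizontal leg (remainder): 10.7 × 0.8, A = 8.56 cm², y = 0.4 cm, Ī = 0.45653 cm⁴.
Centroid: ȳ = ΣA·y / ΣA = 3.5519 cm.
Transfer each piece to the horizontal centroidal axis using Ī + A·d² with d = y − 3.5519:
  vertical leg: d = 2.6981 cm → contributes +203 cm⁴
  horizontal leg (remainder): d = -3.1519 cm → contributes +85.498 cm⁴
Total I = 288.5 cm⁴.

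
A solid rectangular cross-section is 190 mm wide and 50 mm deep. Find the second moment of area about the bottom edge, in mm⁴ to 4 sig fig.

The section: 190 × 50, A = 9 500 mm², y = 25 mm, Ī = 1 979 167 mm⁴.
Transfer it to a horizontal axis along the bottom face using Ī + A·d² with d = y − 0:
  the section: d = 25 mm → contributes +7 916 667 mm⁴
Total I = 7 916 667 mm⁴.

I_base ≈ 7.917 × 10⁶ mm⁴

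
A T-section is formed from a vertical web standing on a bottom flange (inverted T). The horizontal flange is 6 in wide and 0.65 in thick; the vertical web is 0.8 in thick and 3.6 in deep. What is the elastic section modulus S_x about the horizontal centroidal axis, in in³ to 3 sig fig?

Treat the section as a set of non-overlapping primitives; coordinates are from the bounding-box lower-left.
Flange: 6 × 0.65, A = 3.9 in², y = 0.325 in, Ī = 0.13731 in⁴.
Web: 0.8 × 3.6, A = 2.88 in², y = 2.45 in, Ī = 3.1104 in⁴.
Centroid: ȳ = ΣA·y / ΣA = 1.2277 in.
Transfer each piece to the horizontal centroidal axis using Ī + A·d² with d = y − 1.2277:
  flange: d = -0.90265 in → contributes +3.315 in⁴
  web: d = 1.2223 in → contributes +7.4135 in⁴
Total I = 10.728 in⁴.
Extreme fibre distance c = 3.0223 in; S = I/c = 3.5497 in³.

S_x ≈ 3.55 in³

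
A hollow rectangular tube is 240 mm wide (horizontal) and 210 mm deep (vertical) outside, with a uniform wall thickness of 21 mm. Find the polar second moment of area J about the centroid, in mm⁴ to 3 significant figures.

Treat the section as a set of non-overlapping primitives; coordinates are from the bounding-box lower-left.
Outer rectangle: 240 × 210, A = 50 400 mm², y = 105 mm, Ī = 185 220 000 mm⁴.
Inner void (subtracted): 198 × 168, A = 33 264 mm², y = 105 mm, Ī = 78 236 928 mm⁴.
By symmetry the centroid is at mid-height, ȳ = 105 mm.
All pieces are centred on the centroidal x-axis, so I = ΣĪ (holes subtracted) = 106 983 072 mm⁴.
Repeating about the centroidal y-axis gives I_y = 133 246 512 mm⁴.
Polar second moment: J = I_x + I_y = 240 229 584 mm⁴.

J ≈ 2.40 × 10⁸ mm⁴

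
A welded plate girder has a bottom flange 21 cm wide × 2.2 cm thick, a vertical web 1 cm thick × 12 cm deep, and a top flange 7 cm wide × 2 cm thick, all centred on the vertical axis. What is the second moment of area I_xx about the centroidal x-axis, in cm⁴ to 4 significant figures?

Split into non-overlapping primitives; take the origin at the lower-left of the bounding box.
Bottom plate: 21 × 2.2, A = 46.2 cm², y = 1.1 cm, Ī = 18.634 cm⁴.
Web plate: 1 × 12, A = 12 cm², y = 8.2 cm, Ī = 144 cm⁴.
Top plate: 7 × 2, A = 14 cm², y = 15.2 cm, Ī = 4.66667 cm⁴.
Centroid: ȳ = ΣA·y / ΣA = 5.01413 cm.
Transfer each piece to the centroidal x-axis using Ī + A·d² with d = y − 5.01413:
  bottom plate: d = -3.91413 cm → contributes +726.436 cm⁴
  web plate: d = 3.18587 cm → contributes +265.797 cm⁴
  top plate: d = 10.1859 cm → contributes +1457.19 cm⁴
Total I = 2449.43 cm⁴.

I_xx ≈ 2449 cm⁴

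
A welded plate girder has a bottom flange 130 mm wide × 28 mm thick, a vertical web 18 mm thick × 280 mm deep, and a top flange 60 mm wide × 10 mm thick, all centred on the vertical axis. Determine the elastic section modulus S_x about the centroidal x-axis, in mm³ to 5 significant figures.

S_x ≈ 5.3697 × 10⁵ mm³

Split into non-overlapping primitives; take the origin at the lower-left of the bounding box.
Bottom plate: 130 × 28, A = 3 640 mm², y = 14 mm, Ī = 237813.3 mm⁴.
Web plate: 18 × 280, A = 5 040 mm², y = 168 mm, Ī = 32 928 000 mm⁴.
Top plate: 60 × 10, A = 600 mm², y = 313 mm, Ī = 5 000 mm⁴.
Centroid: ȳ = ΣA·y / ΣA = 116.9698 mm.
Transfer each piece to the centroidal x-axis using Ī + A·d² with d = y − 116.9698:
  bottom plate: d = -102.9698 mm → contributes +38 831 952 mm⁴
  web plate: d = 51.03017 mm → contributes +46 052 556 mm⁴
  top plate: d = 196.0302 mm → contributes +23 061 697 mm⁴
Total I = 107 946 205 mm⁴.
Extreme fibre distance c = 201.0302 mm; S = I/c = 536965.2 mm³.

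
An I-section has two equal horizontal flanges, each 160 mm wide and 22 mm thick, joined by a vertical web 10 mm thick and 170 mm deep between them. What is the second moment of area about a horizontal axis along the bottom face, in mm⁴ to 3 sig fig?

Decompose the section into non-overlapping parts with the origin at the bottom-left of its bounding rectangle.
Bottom flange: 160 × 22, A = 3 520 mm², y = 11 mm, Ī = 141 973 mm⁴.
Web: 10 × 170, A = 1 700 mm², y = 107 mm, Ī = 4 094 167 mm⁴.
Top flange: 160 × 22, A = 3 520 mm², y = 203 mm, Ī = 141 973 mm⁴.
Transfer each piece to a horizontal axis along the bottom face using Ī + A·d² with d = y − 0:
  bottom flange: d = 11 mm → contributes +567 893 mm⁴
  web: d = 107 mm → contributes +23 557 467 mm⁴
  top flange: d = 203 mm → contributes +145 197 653 mm⁴
Total I = 169 323 013 mm⁴.

I_base ≈ 1.69 × 10⁸ mm⁴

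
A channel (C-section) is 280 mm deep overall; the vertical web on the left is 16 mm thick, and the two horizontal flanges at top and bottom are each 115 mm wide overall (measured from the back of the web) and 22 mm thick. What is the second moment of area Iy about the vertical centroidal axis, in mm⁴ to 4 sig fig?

Split into non-overlapping primitives; take the origin at the lower-left of the bounding box.
Web: 16 × 280, A = 4 480 mm², x = 8 mm, Ī = 95573.3 mm⁴.
Top flange (beyond web): 99 × 22, A = 2 178 mm², x = 65.5 mm, Ī = 1 778 882 mm⁴.
Bottom flange (beyond web): 99 × 22, A = 2 178 mm², x = 65.5 mm, Ī = 1 778 882 mm⁴.
Centroid: x̄ = ΣA·x / ΣA = 36.3465 mm.
Transfer each piece to the vertical centroidal axis using Ī + A·d² with d = x − 36.3465:
  web: d = -28.3465 mm → contributes +3 695 371 mm⁴
  top flange (beyond web): d = 29.1535 mm → contributes +3 630 017 mm⁴
  bottom flange (beyond web): d = 29.1535 mm → contributes +3 630 017 mm⁴
Total I = 10 955 404 mm⁴.

Iy ≈ 1.096 × 10⁷ mm⁴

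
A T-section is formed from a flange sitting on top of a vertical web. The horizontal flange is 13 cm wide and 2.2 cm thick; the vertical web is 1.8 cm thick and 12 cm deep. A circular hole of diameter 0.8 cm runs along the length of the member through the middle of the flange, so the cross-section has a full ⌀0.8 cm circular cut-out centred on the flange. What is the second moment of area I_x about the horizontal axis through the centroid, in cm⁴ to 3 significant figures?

Decompose the section into non-overlapping parts with the origin at the bottom-left of its bounding rectangle.
Flange: 13 × 2.2, A = 28.6 cm², y = 13.1 cm, Ī = 11.535 cm⁴.
Web: 1.8 × 12, A = 21.6 cm², y = 6 cm, Ī = 259.2 cm⁴.
Hole (subtracted): ⌀0.8, A = 0.50265 cm², y = 13.1 cm, Ī = 0.020106 cm⁴.
Centroid: ȳ = ΣA·y / ΣA = 10.014 cm.
Transfer each piece to the horizontal axis through the centroid using Ī + A·d² with d = y − 10.014:
  flange: d = 3.0859 cm → contributes +283.88 cm⁴
  web: d = -4.0141 cm → contributes +607.24 cm⁴
  hole: d = 3.0859 cm → contributes −4.8067 cm⁴
Total I = 886.32 cm⁴.

I_x ≈ 886 cm⁴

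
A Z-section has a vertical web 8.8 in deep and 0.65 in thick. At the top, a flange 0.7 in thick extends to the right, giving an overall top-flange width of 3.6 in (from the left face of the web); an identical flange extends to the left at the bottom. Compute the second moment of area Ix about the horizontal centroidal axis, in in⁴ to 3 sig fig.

Split into non-overlapping primitives; take the origin at the lower-left of the bounding box.
Web: 0.65 × 8.8, A = 5.72 in², y = 4.4 in, Ī = 36.913 in⁴.
Top flange (beyond web): 2.95 × 0.7, A = 2.065 in², y = 8.45 in, Ī = 0.084321 in⁴.
Bottom flange (beyond web): 2.95 × 0.7, A = 2.065 in², y = 0.35 in, Ī = 0.084321 in⁴.
Centroid: ȳ = ΣA·y / ΣA = 4.4 in.
Transfer each piece to the horizontal centroidal axis using Ī + A·d² with d = y − 4.4:
  web: d = 0 in → contributes +36.913 in⁴
  top flange (beyond web): d = 4.05 in → contributes +33.955 in⁴
  bottom flange (beyond web): d = -4.05 in → contributes +33.955 in⁴
Total I = 104.82 in⁴.

Ix ≈ 105 in⁴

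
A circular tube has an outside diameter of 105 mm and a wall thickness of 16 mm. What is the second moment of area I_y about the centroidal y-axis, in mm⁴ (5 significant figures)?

I_y ≈ 4.5726 × 10⁶ mm⁴

Treat the section as a set of non-overlapping primitives; coordinates are from the bounding-box lower-left.
Outer circle: ⌀105, A = 8659.015 mm², x = 52.5 mm, Ī = 5 966 602 mm⁴.
Bore (subtracted): ⌀73, A = 4185.387 mm², x = 52.5 mm, Ī = 1 393 995 mm⁴.
By symmetry the centroid is at mid-width, x̄ = 52.5 mm.
All pieces are centred on the centroidal y-axis, so I = ΣĪ (holes subtracted) = 4 572 607 mm⁴.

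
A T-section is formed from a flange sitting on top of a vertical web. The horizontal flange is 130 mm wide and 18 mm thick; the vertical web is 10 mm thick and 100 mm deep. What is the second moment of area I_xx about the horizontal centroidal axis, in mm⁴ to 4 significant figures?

I_xx ≈ 3.335 × 10⁶ mm⁴

Decompose the section into non-overlapping parts with the origin at the bottom-left of its bounding rectangle.
Flange: 130 × 18, A = 2 340 mm², y = 109 mm, Ī = 63 180 mm⁴.
Web: 10 × 100, A = 1 000 mm², y = 50 mm, Ī = 833 333 mm⁴.
Centroid: ȳ = ΣA·y / ΣA = 91.3353 mm.
Transfer each piece to the horizontal centroidal axis using Ī + A·d² with d = y − 91.3353:
  flange: d = 17.6647 mm → contributes +793 355 mm⁴
  web: d = -41.3353 mm → contributes +2 541 943 mm⁴
Total I = 3 335 298 mm⁴.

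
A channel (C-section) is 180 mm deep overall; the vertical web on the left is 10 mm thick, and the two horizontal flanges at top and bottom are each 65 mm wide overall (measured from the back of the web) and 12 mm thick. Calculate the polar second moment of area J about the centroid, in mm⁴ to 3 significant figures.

J ≈ 1.53 × 10⁷ mm⁴

Decompose the section into non-overlapping parts with the origin at the bottom-left of its bounding rectangle.
Web: 10 × 180, A = 1 800 mm², y = 90 mm, Ī = 4 860 000 mm⁴.
Top flange (beyond web): 55 × 12, A = 660 mm², y = 174 mm, Ī = 7 920 mm⁴.
Bottom flange (beyond web): 55 × 12, A = 660 mm², y = 6 mm, Ī = 7 920 mm⁴.
By symmetry the centroid is at mid-height, ȳ = 90 mm.
Transfer each piece to the centroidal x-axis using Ī + A·d² with d = y − 90:
  web: d = 0 mm → contributes +4 860 000 mm⁴
  top flange (beyond web): d = 84 mm → contributes +4 664 880 mm⁴
  bottom flange (beyond web): d = -84 mm → contributes +4 664 880 mm⁴
Total I = 14 189 760 mm⁴.
For the y-axis: x̄ = 18.75 mm.
Repeating about the centroidal y-axis gives I_y = 1 152 125 mm⁴.
Polar second moment: J = I_x + I_y = 15 341 885 mm⁴.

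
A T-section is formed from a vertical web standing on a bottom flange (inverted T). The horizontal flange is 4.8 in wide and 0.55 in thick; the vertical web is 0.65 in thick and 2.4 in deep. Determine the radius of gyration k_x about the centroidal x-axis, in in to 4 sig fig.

Decompose the section into non-overlapping parts with the origin at the bottom-left of its bounding rectangle.
Flange: 4.8 × 0.55, A = 2.64 in², y = 0.275 in, Ī = 0.06655 in⁴.
Web: 0.65 × 2.4, A = 1.56 in², y = 1.75 in, Ī = 0.7488 in⁴.
Centroid: ȳ = ΣA·y / ΣA = 0.822857 in.
Transfer each piece to the centroidal x-axis using Ī + A·d² with d = y − 0.822857:
  flange: d = -0.547857 in → contributes +0.858939 in⁴
  web: d = 0.927143 in → contributes +2.08977 in⁴
Total I = 2.94871 in⁴.
Radius of gyration: k = √(I/A) = √(2.94871 / 4.2) = 0.837898 in.

k_x ≈ 0.8379 in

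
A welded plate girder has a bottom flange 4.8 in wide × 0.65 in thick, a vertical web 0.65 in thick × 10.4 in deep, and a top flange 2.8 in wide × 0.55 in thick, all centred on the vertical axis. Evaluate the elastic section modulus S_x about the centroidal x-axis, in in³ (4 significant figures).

S_x ≈ 30.01 in³

Treat the section as a set of non-overlapping primitives; coordinates are from the bounding-box lower-left.
Bottom plate: 4.8 × 0.65, A = 3.12 in², y = 0.325 in, Ī = 0.10985 in⁴.
Web plate: 0.65 × 10.4, A = 6.76 in², y = 5.85 in, Ī = 60.9301 in⁴.
Top plate: 2.8 × 0.55, A = 1.54 in², y = 11.325 in, Ī = 0.0388208 in⁴.
Centroid: ȳ = ΣA·y / ΣA = 5.07885 in.
Transfer each piece to the centroidal x-axis using Ī + A·d² with d = y − 5.07885:
  bottom plate: d = -4.75385 in → contributes +70.6191 in⁴
  web plate: d = 0.771147 in → contributes +64.9501 in⁴
  top plate: d = 6.24615 in → contributes +60.1209 in⁴
Total I = 195.69 in⁴.
Extreme fibre distance c = 6.52115 in; S = I/c = 30.0085 in³.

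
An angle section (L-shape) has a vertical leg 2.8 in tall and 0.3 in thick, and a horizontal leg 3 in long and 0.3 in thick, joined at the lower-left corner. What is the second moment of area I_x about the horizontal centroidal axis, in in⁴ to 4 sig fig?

I_x ≈ 1.199 in⁴

Treat the section as a set of non-overlapping primitives; coordinates are from the bounding-box lower-left.
Vertical leg: 0.3 × 2.8, A = 0.84 in², y = 1.4 in, Ī = 0.5488 in⁴.
Horizontal leg (remainder): 2.7 × 0.3, A = 0.81 in², y = 0.15 in, Ī = 0.006075 in⁴.
Centroid: ȳ = ΣA·y / ΣA = 0.786364 in.
Transfer each piece to the horizontal centroidal axis using Ī + A·d² with d = y − 0.786364:
  vertical leg: d = 0.613636 in → contributes +0.865102 in⁴
  horizontal leg (remainder): d = -0.636364 in → contributes +0.334092 in⁴
Total I = 1.19919 in⁴.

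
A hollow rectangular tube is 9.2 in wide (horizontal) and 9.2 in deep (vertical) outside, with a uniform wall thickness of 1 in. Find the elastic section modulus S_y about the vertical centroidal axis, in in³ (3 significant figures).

Decompose the section into non-overlapping parts with the origin at the bottom-left of its bounding rectangle.
Outer rectangle: 9.2 × 9.2, A = 84.64 in², x = 4.6 in, Ī = 596.99 in⁴.
Inner void (subtracted): 7.2 × 7.2, A = 51.84 in², x = 4.6 in, Ī = 223.95 in⁴.
By symmetry the centroid is at mid-width, x̄ = 4.6 in.
All pieces are centred on the vertical centroidal axis, so I = ΣĪ (holes subtracted) = 373.05 in⁴.
Extreme fibre distance c = 4.6 in; S = I/c = 81.097 in³.

S_y ≈ 81.1 in³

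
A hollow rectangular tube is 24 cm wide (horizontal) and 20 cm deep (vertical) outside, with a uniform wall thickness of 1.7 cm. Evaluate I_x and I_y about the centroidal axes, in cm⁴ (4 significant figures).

Treat the section as a set of non-overlapping primitives; coordinates are from the bounding-box lower-left.
Outer rectangle: 24 × 20, A = 480 cm², y = 10 cm, Ī = 16 000 cm⁴.
Inner void (subtracted): 20.6 × 16.6, A = 341.96 cm², y = 10 cm, Ī = 7852.54 cm⁴.
By symmetry the centroid is at mid-height, ȳ = 10 cm.
All pieces are centred on the centroidal x-axis, so I = ΣĪ (holes subtracted) = 8147.46 cm⁴.
Repeating about the centroidal y-axis gives I_y = 10947.2 cm⁴.

I_x ≈ 8147 cm⁴, I_y ≈ 1.095 × 10⁴ cm⁴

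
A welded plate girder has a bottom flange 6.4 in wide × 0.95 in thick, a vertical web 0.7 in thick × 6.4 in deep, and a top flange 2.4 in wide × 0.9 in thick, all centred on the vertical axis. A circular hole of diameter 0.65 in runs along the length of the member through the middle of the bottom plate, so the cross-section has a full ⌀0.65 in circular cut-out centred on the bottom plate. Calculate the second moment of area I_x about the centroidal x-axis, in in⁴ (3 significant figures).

Treat the section as a set of non-overlapping primitives; coordinates are from the bounding-box lower-left.
Bottom plate: 6.4 × 0.95, A = 6.08 in², y = 0.475 in, Ī = 0.45727 in⁴.
Web plate: 0.7 × 6.4, A = 4.48 in², y = 4.15 in, Ī = 15.292 in⁴.
Top plate: 2.4 × 0.9, A = 2.16 in², y = 7.8 in, Ī = 0.1458 in⁴.
Hole (subtracted): ⌀0.65, A = 0.33183 in², y = 0.475 in, Ī = 0.0087624 in⁴.
Centroid: ȳ = ΣA·y / ΣA = 3.0812 in.
Transfer each piece to the centroidal x-axis using Ī + A·d² with d = y − 3.0812:
  bottom plate: d = -2.6062 in → contributes +41.754 in⁴
  web plate: d = 1.0688 in → contributes +20.409 in⁴
  top plate: d = 4.7188 in → contributes +48.243 in⁴
  hole: d = -2.6062 in → contributes −2.2626 in⁴
Total I = 108.14 in⁴.

I_x ≈ 108 in⁴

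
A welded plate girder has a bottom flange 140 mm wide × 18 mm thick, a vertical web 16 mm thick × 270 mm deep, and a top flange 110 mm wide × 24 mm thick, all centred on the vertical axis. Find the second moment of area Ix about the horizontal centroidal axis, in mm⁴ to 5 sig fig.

Treat the section as a set of non-overlapping primitives; coordinates are from the bounding-box lower-left.
Bottom plate: 140 × 18, A = 2 520 mm², y = 9 mm, Ī = 68 040 mm⁴.
Web plate: 16 × 270, A = 4 320 mm², y = 153 mm, Ī = 26 244 000 mm⁴.
Top plate: 110 × 24, A = 2 640 mm², y = 300 mm, Ī = 126 720 mm⁴.
Centroid: ȳ = ΣA·y / ΣA = 155.6582 mm.
Transfer each piece to the horizontal centroidal axis using Ī + A·d² with d = y − 155.6582:
  bottom plate: d = -146.6582 mm → contributes +54 269 802 mm⁴
  web plate: d = -2.658228 mm → contributes +26 274 526 mm⁴
  top plate: d = 144.3418 mm → contributes +55 129 925 mm⁴
Total I = 135 674 253 mm⁴.

Ix ≈ 1.3567 × 10⁸ mm⁴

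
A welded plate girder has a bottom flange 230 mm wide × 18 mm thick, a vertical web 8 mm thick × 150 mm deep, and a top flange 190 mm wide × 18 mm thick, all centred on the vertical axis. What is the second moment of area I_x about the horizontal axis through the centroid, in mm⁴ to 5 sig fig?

Treat the section as a set of non-overlapping primitives; coordinates are from the bounding-box lower-left.
Bottom plate: 230 × 18, A = 4 140 mm², y = 9 mm, Ī = 111 780 mm⁴.
Web plate: 8 × 150, A = 1 200 mm², y = 93 mm, Ī = 2 250 000 mm⁴.
Top plate: 190 × 18, A = 3 420 mm², y = 177 mm, Ī = 92 340 mm⁴.
Centroid: ȳ = ΣA·y / ΣA = 86.09589 mm.
Transfer each piece to the horizontal axis through the centroid using Ī + A·d² with d = y − 86.09589:
  bottom plate: d = -77.09589 mm → contributes +24 719 014 mm⁴
  web plate: d = 6.90411 mm → contributes +2 307 200 mm⁴
  top plate: d = 90.90411 mm → contributes +28 353 705 mm⁴
Total I = 55 379 919 mm⁴.

I_x ≈ 5.5380 × 10⁷ mm⁴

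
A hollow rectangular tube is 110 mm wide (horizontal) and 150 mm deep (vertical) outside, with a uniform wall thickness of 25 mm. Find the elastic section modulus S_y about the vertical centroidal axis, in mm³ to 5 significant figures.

S_y ≈ 2.6977 × 10⁵ mm³

Treat the section as a set of non-overlapping primitives; coordinates are from the bounding-box lower-left.
Outer rectangle: 110 × 150, A = 16 500 mm², x = 55 mm, Ī = 16 637 500 mm⁴.
Inner void (subtracted): 60 × 100, A = 6 000 mm², x = 55 mm, Ī = 1 800 000 mm⁴.
By symmetry the centroid is at mid-width, x̄ = 55 mm.
All pieces are centred on the vertical centroidal axis, so I = ΣĪ (holes subtracted) = 14 837 500 mm⁴.
Extreme fibre distance c = 55 mm; S = I/c = 269772.7 mm³.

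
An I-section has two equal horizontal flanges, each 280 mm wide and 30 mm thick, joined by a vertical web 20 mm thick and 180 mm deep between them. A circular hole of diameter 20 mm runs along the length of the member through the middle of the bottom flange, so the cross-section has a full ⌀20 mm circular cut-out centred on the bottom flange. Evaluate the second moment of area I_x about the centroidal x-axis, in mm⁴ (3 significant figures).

I_x ≈ 1.93 × 10⁸ mm⁴

Split into non-overlapping primitives; take the origin at the lower-left of the bounding box.
Bottom flange: 280 × 30, A = 8 400 mm², y = 15 mm, Ī = 630 000 mm⁴.
Web: 20 × 180, A = 3 600 mm², y = 120 mm, Ī = 9 720 000 mm⁴.
Top flange: 280 × 30, A = 8 400 mm², y = 225 mm, Ī = 630 000 mm⁴.
Hole (subtracted): ⌀20, A = 314.16 mm², y = 15 mm, Ī = 7 854 mm⁴.
Centroid: ȳ = ΣA·y / ΣA = 121.64 mm.
Transfer each piece to the centroidal x-axis using Ī + A·d² with d = y − 121.64:
  bottom flange: d = -106.64 mm → contributes +96 159 651 mm⁴
  web: d = -1.6423 mm → contributes +9 729 710 mm⁴
  top flange: d = 103.36 mm → contributes +90 365 661 mm⁴
  hole: d = -106.64 mm → contributes −3 580 655 mm⁴
Total I = 192 674 366 mm⁴.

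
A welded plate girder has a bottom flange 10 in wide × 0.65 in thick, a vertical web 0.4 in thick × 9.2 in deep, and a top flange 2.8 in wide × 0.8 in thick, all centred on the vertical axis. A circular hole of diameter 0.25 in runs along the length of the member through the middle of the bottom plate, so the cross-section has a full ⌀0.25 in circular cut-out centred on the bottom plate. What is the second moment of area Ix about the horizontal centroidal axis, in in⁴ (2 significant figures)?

Ix ≈ 200 in⁴

Decompose the section into non-overlapping parts with the origin at the bottom-left of its bounding rectangle.
Bottom plate: 10 × 0.65, A = 6.5 in², y = 0.325 in, Ī = 0.2289 in⁴.
Web plate: 0.4 × 9.2, A = 3.68 in², y = 5.25 in, Ī = 25.96 in⁴.
Top plate: 2.8 × 0.8, A = 2.24 in², y = 10.25 in, Ī = 0.1195 in⁴.
Hole (subtracted): ⌀0.25, A = 0.04909 in², y = 0.325 in, Ī = 0.0001917 in⁴.
Centroid: ȳ = ΣA·y / ΣA = 3.587 in.
Transfer each piece to the horizontal centroidal axis using Ī + A·d² with d = y − 3.587:
  bottom plate: d = -3.262 in → contributes +69.4 in⁴
  web plate: d = 1.663 in → contributes +36.13 in⁴
  top plate: d = 6.663 in → contributes +99.56 in⁴
  hole: d = -3.262 in → contributes −0.5226 in⁴
Total I = 204.6 in⁴.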